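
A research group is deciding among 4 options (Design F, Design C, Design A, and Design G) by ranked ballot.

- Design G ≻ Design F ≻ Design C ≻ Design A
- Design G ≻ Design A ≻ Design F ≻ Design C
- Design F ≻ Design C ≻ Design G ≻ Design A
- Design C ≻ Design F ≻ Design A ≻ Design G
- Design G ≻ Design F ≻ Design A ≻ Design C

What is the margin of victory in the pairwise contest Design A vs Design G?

3

Ballots ranking Design A above Design G: 1.
Ballots ranking Design G above Design A: 4.
Design G wins 4–1, a margin of 3.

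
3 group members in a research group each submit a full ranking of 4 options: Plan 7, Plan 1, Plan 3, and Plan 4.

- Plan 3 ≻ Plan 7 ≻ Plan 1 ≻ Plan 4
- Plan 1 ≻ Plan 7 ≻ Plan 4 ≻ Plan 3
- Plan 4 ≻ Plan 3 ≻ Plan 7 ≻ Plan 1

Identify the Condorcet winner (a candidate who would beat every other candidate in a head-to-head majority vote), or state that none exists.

No Condorcet winner

Head-to-head results (3 voters total):
Plan 7 vs Plan 1: Plan 7 wins 2–1.
Plan 7 vs Plan 3: Plan 3 wins 2–1.
Plan 7 vs Plan 4: Plan 7 wins 2–1.
Plan 1 vs Plan 3: Plan 3 wins 2–1.
Plan 1 vs Plan 4: Plan 1 wins 2–1.
Plan 3 vs Plan 4: Plan 4 wins 2–1.
No candidate beats all others: Plan 7 beats Plan 4 beats Plan 3 beats Plan 7, a majority cycle.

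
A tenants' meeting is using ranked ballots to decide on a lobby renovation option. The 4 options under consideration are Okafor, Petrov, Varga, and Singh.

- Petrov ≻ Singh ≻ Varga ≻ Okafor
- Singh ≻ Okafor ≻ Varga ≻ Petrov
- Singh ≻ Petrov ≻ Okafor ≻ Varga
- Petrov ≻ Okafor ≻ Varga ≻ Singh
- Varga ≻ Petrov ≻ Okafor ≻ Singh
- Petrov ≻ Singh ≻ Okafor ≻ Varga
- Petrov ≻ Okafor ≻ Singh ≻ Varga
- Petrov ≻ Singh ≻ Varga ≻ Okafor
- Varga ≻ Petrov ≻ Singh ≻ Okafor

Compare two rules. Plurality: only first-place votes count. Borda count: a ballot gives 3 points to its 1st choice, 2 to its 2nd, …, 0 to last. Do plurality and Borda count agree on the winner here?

Yes

Plurality first-place counts: Okafor 0, Petrov 5, Varga 2, Singh 2 → Petrov.
Borda totals: Okafor 9, Petrov 21, Varga 10, Singh 14 → Petrov.
The two rules agree on Petrov.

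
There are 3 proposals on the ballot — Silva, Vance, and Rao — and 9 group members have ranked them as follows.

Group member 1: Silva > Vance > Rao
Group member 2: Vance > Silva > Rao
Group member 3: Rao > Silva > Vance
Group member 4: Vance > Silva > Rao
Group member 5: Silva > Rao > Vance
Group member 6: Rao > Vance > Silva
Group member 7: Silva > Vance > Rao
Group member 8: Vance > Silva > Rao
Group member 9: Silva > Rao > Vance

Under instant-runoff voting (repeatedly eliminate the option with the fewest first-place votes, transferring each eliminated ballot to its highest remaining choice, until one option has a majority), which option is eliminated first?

Rao

Round 1: Silva 4, Vance 3, Rao 2. Rao has the fewest and is eliminated.
Round 2: Silva 5, Vance 4. Silva has a majority.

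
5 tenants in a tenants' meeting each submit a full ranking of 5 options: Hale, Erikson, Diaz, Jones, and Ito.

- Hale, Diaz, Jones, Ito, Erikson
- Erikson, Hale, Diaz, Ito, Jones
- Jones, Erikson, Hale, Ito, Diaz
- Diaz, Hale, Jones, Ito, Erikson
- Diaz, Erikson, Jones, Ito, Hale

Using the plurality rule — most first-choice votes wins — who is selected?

Diaz

First-place vote totals:
  Hale: 1
  Erikson: 1
  Diaz: 2
  Jones: 1
  Ito: 0
Diaz has the most first-place votes.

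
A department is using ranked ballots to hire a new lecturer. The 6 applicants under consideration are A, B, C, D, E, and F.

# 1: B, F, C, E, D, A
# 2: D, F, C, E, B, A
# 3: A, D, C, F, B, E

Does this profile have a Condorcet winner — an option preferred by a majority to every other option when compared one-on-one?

Head-to-head results (3 voters total):
A vs B: B wins 2–1.
A vs C: C wins 2–1.
A vs D: D wins 2–1.
A vs E: E wins 2–1.
A vs F: F wins 2–1.
B vs C: C wins 2–1.
B vs D: D wins 2–1.
B vs E: B wins 2–1.
B vs F: F wins 2–1.
C vs D: D wins 2–1.
C vs E: C wins 3–0.
C vs F: F wins 2–1.
D vs E: D wins 2–1.
D vs F: D wins 2–1.
E vs F: F wins 3–0.
D beats each rival — A (2–1), B (2–1), C (2–1), E (2–1), F (2–1) — so D is the Condorcet winner.

Yes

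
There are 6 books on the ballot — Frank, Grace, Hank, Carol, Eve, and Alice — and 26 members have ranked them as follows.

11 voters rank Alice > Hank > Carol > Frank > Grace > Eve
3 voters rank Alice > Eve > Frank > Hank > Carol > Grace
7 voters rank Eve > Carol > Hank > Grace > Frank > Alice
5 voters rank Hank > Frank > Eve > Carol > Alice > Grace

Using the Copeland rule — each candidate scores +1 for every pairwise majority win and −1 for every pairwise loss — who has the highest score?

Alice

Pairwise results:
  Frank vs Grace: Frank wins 19–7.
  Frank vs Hank: Hank wins 23–3.
  Frank vs Carol: Carol wins 18–8.
  Frank vs Eve: Frank wins 16–10.
  Frank vs Alice: Alice wins 14–12.
  Grace vs Hank: Hank wins 26–0.
  Grace vs Carol: Carol wins 26–0.
  Grace vs Eve: Eve wins 15–11.
  Grace vs Alice: Alice wins 19–7.
  Hank vs Carol: Hank wins 19–7.
  Hank vs Eve: Hank wins 16–10.
  Hank vs Alice: Alice wins 14–12.
  Carol vs Eve: Eve wins 15–11.
  Carol vs Alice: Alice wins 14–12.
  Eve vs Alice: Alice wins 14–12.
Copeland scores (wins − losses):
  Frank: 2 − 3 = -1
  Grace: 0 − 5 = -5
  Hank: 4 − 1 = 3
  Carol: 2 − 3 = -1
  Eve: 2 − 3 = -1
  Alice: 5 − 0 = 5
Alice has the best Copeland score.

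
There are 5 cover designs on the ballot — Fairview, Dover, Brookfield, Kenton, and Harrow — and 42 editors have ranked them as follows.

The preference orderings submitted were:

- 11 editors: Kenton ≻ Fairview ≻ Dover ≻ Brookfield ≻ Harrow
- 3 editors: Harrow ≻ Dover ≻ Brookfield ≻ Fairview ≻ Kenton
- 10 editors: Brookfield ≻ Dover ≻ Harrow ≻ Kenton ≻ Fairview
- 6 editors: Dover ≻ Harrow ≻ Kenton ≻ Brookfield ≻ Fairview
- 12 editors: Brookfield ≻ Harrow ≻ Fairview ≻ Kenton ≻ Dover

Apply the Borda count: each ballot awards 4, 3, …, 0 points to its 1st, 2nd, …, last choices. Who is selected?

Borda scores:
  Fairview: 11·3 + 3·1 + 10·0 + 6·0 + 12·2 = 60
  Dover: 11·2 + 3·3 + 10·3 + 6·4 + 12·0 = 85
  Brookfield: 11·1 + 3·2 + 10·4 + 6·1 + 12·4 = 111
  Kenton: 11·4 + 3·0 + 10·1 + 6·2 + 12·1 = 78
  Harrow: 11·0 + 3·4 + 10·2 + 6·3 + 12·3 = 86
Brookfield has the highest total.

Brookfield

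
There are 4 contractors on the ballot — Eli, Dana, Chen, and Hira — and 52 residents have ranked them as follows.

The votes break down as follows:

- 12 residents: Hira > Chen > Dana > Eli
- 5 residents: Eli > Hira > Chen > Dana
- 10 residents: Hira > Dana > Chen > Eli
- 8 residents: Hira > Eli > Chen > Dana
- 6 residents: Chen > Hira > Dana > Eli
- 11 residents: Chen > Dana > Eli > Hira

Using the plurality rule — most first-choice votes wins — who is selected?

Hira

First-place vote totals:
  Eli: 5
  Dana: 0
  Chen: 17
  Hira: 30
Hira has the most first-place votes.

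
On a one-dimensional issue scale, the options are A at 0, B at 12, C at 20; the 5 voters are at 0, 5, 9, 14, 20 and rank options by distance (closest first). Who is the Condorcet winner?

B

With single-peaked preferences on a line, the Condorcet winner is the candidate closest to the median voter.
The median voter (position 9) is closest to B at 12.
Check: B vs A — voters closer to B: 3 of 5.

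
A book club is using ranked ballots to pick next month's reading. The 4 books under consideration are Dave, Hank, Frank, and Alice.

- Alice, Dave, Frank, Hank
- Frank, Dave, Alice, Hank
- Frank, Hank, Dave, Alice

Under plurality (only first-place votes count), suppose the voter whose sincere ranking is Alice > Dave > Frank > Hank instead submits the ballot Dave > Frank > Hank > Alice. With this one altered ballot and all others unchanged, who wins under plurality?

Frank

First-place totals with the altered ballot: Dave 1, Hank 0, Frank 2, Alice 0.
The winner is unchanged: still Frank.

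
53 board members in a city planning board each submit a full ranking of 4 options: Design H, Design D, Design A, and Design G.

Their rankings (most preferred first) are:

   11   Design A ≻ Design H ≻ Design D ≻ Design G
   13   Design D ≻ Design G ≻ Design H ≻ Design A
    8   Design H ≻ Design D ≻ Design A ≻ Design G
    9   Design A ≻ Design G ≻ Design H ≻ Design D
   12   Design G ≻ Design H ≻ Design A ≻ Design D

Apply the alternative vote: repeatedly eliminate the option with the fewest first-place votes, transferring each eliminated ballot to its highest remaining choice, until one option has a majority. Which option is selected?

Design A

Round 1: Design A 20, Design D 13, Design G 12, Design H 8. Design H has the fewest and is eliminated.
Round 2: Design D 21, Design A 20, Design G 12. Design G has the fewest and is eliminated.
Round 3: Design A 32, Design D 21. Design A has a majority.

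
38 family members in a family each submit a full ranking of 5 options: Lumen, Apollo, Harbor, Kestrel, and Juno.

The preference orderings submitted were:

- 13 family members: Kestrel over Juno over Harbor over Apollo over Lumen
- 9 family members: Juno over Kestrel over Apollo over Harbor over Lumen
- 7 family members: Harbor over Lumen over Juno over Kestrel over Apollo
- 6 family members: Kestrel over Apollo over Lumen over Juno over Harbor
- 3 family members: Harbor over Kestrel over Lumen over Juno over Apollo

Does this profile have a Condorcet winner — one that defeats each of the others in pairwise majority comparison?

Yes

Head-to-head results (38 voters total):
Lumen vs Apollo: Apollo wins 28–10.
Lumen vs Harbor: Harbor wins 32–6.
Lumen vs Kestrel: Kestrel wins 31–7.
Lumen vs Juno: Juno wins 22–16.
Apollo vs Harbor: Harbor wins 23–15.
Apollo vs Kestrel: Kestrel wins 38–0.
Apollo vs Juno: Juno wins 32–6.
Harbor vs Kestrel: Kestrel wins 28–10.
Harbor vs Juno: Juno wins 28–10.
Kestrel vs Juno: Kestrel wins 22–16.
Kestrel beats each rival — Lumen (31–7), Apollo (38–0), Harbor (28–10), Juno (22–16) — so Kestrel is the Condorcet winner.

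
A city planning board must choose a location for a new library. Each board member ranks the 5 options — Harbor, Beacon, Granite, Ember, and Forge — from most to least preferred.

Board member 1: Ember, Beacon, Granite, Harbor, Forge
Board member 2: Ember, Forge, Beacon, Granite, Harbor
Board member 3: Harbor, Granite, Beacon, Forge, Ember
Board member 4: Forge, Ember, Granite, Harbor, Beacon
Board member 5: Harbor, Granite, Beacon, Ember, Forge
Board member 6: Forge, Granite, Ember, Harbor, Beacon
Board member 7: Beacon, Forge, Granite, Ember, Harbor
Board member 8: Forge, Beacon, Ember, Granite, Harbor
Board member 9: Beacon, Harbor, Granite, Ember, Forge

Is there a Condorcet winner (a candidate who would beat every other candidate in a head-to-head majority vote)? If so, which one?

Head-to-head results (9 voters total):
Harbor vs Beacon: Beacon wins 5–4.
Harbor vs Granite: Granite wins 6–3.
Harbor vs Ember: Ember wins 6–3.
Harbor vs Forge: Forge wins 5–4.
Beacon vs Granite: Beacon wins 5–4.
Beacon vs Ember: Beacon wins 5–4.
Beacon vs Forge: Beacon wins 5–4.
Granite vs Ember: Granite wins 5–4.
Granite vs Forge: Forge wins 5–4.
Ember vs Forge: Forge wins 5–4.
Beacon beats each rival — Harbor (5–4), Granite (5–4), Ember (5–4), Forge (5–4) — so Beacon is the Condorcet winner.

Beacon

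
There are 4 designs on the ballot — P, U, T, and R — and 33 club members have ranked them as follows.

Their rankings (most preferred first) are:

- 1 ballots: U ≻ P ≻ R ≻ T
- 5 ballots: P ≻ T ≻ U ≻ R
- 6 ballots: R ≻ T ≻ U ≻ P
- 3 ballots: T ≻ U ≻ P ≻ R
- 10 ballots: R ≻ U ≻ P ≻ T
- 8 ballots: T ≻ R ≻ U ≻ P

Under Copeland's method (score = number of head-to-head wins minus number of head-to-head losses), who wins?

R

Pairwise results:
  P vs U: U wins 28–5.
  P vs T: T wins 17–16.
  P vs R: R wins 24–9.
  U vs T: T wins 22–11.
  U vs R: R wins 24–9.
  T vs R: R wins 17–16.
Copeland scores (wins − losses):
  P: 0 − 3 = -3
  U: 1 − 2 = -1
  T: 2 − 1 = 1
  R: 3 − 0 = 3
R has the best Copeland score.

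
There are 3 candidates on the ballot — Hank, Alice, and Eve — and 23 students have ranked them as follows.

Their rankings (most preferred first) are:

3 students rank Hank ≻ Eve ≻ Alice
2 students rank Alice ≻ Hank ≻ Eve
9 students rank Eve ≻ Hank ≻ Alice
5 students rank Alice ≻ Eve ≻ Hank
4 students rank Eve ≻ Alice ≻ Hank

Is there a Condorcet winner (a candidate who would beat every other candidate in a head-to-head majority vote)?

Yes

Head-to-head results (23 voters total):
Hank vs Alice: Hank wins 12–11.
Hank vs Eve: Eve wins 18–5.
Alice vs Eve: Eve wins 16–7.
Eve beats each rival — Hank (18–5), Alice (16–7) — so Eve is the Condorcet winner.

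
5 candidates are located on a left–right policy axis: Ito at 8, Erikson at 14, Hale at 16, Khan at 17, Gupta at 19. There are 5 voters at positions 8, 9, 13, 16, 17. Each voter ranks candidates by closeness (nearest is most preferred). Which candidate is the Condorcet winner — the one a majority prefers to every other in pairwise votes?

With single-peaked preferences on a line, the Condorcet winner is the candidate closest to the median voter.
The median voter (position 13) is closest to Erikson at 14.
Check: Erikson vs Gupta — voters closer to Erikson: 4 of 5.

Erikson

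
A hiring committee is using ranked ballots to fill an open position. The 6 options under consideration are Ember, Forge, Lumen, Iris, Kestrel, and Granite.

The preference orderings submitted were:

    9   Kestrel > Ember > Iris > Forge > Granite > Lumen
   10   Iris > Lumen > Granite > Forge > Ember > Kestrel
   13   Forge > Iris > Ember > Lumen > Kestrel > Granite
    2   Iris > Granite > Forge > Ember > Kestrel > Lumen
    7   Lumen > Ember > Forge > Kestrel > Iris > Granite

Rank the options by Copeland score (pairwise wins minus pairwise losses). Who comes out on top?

Iris

Pairwise results:
  Ember vs Forge: Forge wins 25–16.
  Ember vs Lumen: Ember wins 24–17.
  Ember vs Iris: Iris wins 25–16.
  Ember vs Kestrel: Ember wins 32–9.
  Ember vs Granite: Ember wins 29–12.
  Forge vs Lumen: Forge wins 24–17.
  Forge vs Iris: Iris wins 21–20.
  Forge vs Kestrel: Forge wins 32–9.
  Forge vs Granite: Forge wins 29–12.
  Lumen vs Iris: Iris wins 34–7.
  Lumen vs Kestrel: Lumen wins 30–11.
  Lumen vs Granite: Lumen wins 30–11.
  Iris vs Kestrel: Iris wins 25–16.
  Iris vs Granite: Iris wins 41–0.
  Kestrel vs Granite: Kestrel wins 29–12.
Copeland scores (wins − losses):
  Ember: 3 − 2 = 1
  Forge: 4 − 1 = 3
  Lumen: 2 − 3 = -1
  Iris: 5 − 0 = 5
  Kestrel: 1 − 4 = -3
  Granite: 0 − 5 = -5
Iris has the best Copeland score.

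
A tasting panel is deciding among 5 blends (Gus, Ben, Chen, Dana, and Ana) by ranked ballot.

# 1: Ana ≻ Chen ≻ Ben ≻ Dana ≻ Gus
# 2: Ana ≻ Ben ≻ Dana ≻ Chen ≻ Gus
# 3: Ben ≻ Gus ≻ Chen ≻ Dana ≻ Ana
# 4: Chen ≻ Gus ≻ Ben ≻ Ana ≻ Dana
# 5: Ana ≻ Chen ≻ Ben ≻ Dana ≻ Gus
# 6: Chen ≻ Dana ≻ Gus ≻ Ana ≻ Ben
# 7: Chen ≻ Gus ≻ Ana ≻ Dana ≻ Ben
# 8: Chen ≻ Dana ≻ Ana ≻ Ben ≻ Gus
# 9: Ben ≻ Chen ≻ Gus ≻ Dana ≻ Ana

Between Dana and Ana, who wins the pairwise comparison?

Ballots ranking Dana above Ana: 4.
Ballots ranking Ana above Dana: 5.
Ana wins the head-to-head, 5–4.

Ana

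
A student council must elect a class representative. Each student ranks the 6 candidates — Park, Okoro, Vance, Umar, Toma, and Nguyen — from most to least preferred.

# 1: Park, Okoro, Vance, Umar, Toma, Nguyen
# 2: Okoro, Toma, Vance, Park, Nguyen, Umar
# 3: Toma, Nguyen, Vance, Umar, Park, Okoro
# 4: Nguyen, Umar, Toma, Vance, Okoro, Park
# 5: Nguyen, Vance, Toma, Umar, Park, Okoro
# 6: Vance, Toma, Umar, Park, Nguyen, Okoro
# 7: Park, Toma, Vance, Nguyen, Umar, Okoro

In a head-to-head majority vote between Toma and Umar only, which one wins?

Toma

Ballots ranking Toma above Umar: 5.
Ballots ranking Umar above Toma: 2.
Toma wins the head-to-head, 5–2.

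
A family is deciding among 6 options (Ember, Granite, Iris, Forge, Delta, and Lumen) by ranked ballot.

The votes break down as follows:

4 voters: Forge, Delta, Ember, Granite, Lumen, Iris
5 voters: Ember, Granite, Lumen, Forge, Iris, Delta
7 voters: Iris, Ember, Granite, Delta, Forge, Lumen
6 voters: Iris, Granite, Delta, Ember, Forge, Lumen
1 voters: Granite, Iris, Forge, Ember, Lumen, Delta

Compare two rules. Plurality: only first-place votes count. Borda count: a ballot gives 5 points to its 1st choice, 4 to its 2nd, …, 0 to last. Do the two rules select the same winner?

No

Plurality first-place counts: Ember 5, Granite 1, Iris 13, Forge 4, Delta 0, Lumen 0 → Iris.
Borda totals: Ember 79, Granite 78, Iris 74, Forge 46, Delta 48, Lumen 20 → Ember.
The two rules disagree: plurality picks Iris, Borda picks Ember.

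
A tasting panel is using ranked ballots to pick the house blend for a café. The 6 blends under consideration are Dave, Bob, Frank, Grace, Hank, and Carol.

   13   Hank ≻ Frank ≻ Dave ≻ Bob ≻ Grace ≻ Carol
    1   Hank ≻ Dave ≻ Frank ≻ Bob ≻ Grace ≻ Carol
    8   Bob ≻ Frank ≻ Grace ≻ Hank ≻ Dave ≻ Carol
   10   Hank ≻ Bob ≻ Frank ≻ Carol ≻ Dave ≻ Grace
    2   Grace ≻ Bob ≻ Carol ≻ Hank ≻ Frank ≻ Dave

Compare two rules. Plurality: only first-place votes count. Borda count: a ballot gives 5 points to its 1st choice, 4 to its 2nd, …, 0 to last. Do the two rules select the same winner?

Yes

Plurality first-place counts: Dave 0, Bob 8, Frank 0, Grace 2, Hank 24, Carol 0 → Hank.
Borda totals: Dave 61, Bob 116, Frank 119, Grace 48, Hank 140, Carol 26 → Hank.
The two rules agree on Hank.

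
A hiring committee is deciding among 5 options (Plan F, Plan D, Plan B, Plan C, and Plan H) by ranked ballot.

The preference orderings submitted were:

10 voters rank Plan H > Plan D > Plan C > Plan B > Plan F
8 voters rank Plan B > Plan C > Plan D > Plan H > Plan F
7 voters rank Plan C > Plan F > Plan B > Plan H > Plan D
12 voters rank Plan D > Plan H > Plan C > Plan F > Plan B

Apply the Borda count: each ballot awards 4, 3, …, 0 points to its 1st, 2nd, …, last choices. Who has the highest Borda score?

Plan C

Borda scores:
  Plan F: 10·0 + 8·0 + 7·3 + 12·1 = 33
  Plan D: 10·3 + 8·2 + 7·0 + 12·4 = 94
  Plan B: 10·1 + 8·4 + 7·2 + 12·0 = 56
  Plan C: 10·2 + 8·3 + 7·4 + 12·2 = 96
  Plan H: 10·4 + 8·1 + 7·1 + 12·3 = 91
Plan C has the highest total.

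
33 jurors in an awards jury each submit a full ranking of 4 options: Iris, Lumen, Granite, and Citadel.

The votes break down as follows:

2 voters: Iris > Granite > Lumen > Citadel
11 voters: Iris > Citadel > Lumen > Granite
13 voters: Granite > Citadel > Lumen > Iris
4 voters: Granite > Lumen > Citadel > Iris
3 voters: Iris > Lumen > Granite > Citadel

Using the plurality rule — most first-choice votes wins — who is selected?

Granite

First-place vote totals:
  Iris: 16
  Lumen: 0
  Granite: 17
  Citadel: 0
Granite has the most first-place votes.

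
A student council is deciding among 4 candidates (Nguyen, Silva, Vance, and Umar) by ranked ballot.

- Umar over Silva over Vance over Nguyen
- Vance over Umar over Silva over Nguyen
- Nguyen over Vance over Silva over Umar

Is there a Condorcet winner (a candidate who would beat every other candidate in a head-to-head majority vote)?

Head-to-head results (3 voters total):
Nguyen vs Silva: Silva wins 2–1.
Nguyen vs Vance: Vance wins 2–1.
Nguyen vs Umar: Umar wins 2–1.
Silva vs Vance: Vance wins 2–1.
Silva vs Umar: Umar wins 2–1.
Vance vs Umar: Vance wins 2–1.
Vance beats each rival — Nguyen (2–1), Silva (2–1), Umar (2–1) — so Vance is the Condorcet winner.

Yes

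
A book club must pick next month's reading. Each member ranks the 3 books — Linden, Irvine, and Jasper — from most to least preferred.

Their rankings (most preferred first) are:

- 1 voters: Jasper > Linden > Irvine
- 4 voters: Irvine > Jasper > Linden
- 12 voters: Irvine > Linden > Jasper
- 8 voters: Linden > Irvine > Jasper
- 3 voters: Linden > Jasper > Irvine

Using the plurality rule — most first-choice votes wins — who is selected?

First-place vote totals:
  Linden: 11
  Irvine: 16
  Jasper: 1
Irvine has the most first-place votes.

Irvine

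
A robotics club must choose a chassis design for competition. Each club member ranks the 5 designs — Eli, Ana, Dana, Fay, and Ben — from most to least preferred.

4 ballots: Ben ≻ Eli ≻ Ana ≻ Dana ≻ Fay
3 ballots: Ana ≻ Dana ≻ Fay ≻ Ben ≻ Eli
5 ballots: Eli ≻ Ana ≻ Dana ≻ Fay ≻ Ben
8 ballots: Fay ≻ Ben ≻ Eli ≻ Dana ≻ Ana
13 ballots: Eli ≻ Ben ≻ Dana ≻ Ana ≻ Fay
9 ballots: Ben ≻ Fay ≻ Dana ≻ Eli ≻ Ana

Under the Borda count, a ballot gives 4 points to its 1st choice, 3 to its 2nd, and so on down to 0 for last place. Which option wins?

Ben

Borda scores:
  Eli: 4·3 + 3·0 + 5·4 + 8·2 + 13·4 + 9·1 = 109
  Ana: 4·2 + 3·4 + 5·3 + 8·0 + 13·1 + 9·0 = 48
  Dana: 4·1 + 3·3 + 5·2 + 8·1 + 13·2 + 9·2 = 75
  Fay: 4·0 + 3·2 + 5·1 + 8·4 + 13·0 + 9·3 = 70
  Ben: 4·4 + 3·1 + 5·0 + 8·3 + 13·3 + 9·4 = 118
Ben has the highest total.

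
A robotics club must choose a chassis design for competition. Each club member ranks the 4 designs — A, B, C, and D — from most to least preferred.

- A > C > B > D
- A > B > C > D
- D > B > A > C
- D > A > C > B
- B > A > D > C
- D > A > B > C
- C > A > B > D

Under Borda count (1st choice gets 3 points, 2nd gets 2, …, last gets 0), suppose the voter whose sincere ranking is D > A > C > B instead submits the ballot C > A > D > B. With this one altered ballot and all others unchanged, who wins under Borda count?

Borda totals with the altered ballot: A 15, B 10, C 9, D 8.
The winner is unchanged: still A.

A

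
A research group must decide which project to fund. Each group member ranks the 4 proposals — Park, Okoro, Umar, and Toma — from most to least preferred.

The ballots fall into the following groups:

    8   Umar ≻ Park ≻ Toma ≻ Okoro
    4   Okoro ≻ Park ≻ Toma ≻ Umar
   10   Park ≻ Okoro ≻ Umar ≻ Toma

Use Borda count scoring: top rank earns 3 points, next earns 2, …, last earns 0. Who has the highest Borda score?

Borda scores:
  Park: 8·2 + 4·2 + 10·3 = 54
  Okoro: 8·0 + 4·3 + 10·2 = 32
  Umar: 8·3 + 4·0 + 10·1 = 34
  Toma: 8·1 + 4·1 + 10·0 = 12
Park has the highest total.

Park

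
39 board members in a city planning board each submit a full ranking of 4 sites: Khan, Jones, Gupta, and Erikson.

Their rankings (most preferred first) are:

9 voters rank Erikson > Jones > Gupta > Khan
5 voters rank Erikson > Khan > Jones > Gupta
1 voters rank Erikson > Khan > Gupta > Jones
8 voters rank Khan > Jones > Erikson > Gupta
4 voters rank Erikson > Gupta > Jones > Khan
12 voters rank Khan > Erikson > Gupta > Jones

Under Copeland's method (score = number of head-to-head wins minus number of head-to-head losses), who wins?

Pairwise results:
  Khan vs Jones: Khan wins 26–13.
  Khan vs Gupta: Khan wins 26–13.
  Khan vs Erikson: Khan wins 20–19.
  Jones vs Gupta: Jones wins 22–17.
  Jones vs Erikson: Erikson wins 31–8.
  Gupta vs Erikson: Erikson wins 39–0.
Copeland scores (wins − losses):
  Khan: 3 − 0 = 3
  Jones: 1 − 2 = -1
  Gupta: 0 − 3 = -3
  Erikson: 2 − 1 = 1
Khan has the best Copeland score.

Khan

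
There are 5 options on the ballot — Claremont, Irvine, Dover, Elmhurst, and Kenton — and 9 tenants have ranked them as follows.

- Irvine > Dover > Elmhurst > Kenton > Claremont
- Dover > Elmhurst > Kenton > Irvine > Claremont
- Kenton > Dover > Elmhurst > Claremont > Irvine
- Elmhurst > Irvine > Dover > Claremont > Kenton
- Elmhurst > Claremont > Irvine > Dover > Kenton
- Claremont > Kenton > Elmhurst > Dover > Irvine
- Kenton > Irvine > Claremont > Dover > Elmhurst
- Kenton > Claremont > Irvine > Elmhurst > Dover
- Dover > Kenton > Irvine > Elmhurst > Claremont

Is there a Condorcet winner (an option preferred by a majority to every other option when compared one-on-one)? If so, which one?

No Condorcet winner

Head-to-head results (9 voters total):
Claremont vs Irvine: Irvine wins 5–4.
Claremont vs Dover: Dover wins 5–4.
Claremont vs Elmhurst: Elmhurst wins 6–3.
Claremont vs Kenton: Kenton wins 6–3.
Irvine vs Dover: Irvine wins 5–4.
Irvine vs Elmhurst: Elmhurst wins 5–4.
Irvine vs Kenton: Kenton wins 6–3.
Dover vs Elmhurst: Dover wins 5–4.
Dover vs Kenton: Dover wins 5–4.
Elmhurst vs Kenton: Kenton wins 5–4.
No candidate beats all others: Irvine beats Dover beats Elmhurst beats Irvine, a majority cycle.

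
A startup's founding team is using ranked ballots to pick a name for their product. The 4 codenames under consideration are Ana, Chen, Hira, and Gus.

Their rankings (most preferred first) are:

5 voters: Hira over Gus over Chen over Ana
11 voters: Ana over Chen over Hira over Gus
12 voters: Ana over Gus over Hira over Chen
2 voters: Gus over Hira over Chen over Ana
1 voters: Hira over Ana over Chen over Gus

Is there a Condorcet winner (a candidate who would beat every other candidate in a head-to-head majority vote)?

Yes

Head-to-head results (31 voters total):
Ana vs Chen: Ana wins 24–7.
Ana vs Hira: Ana wins 23–8.
Ana vs Gus: Ana wins 24–7.
Chen vs Hira: Hira wins 20–11.
Chen vs Gus: Gus wins 19–12.
Hira vs Gus: Hira wins 17–14.
Ana beats each rival — Chen (24–7), Hira (23–8), Gus (24–7) — so Ana is the Condorcet winner.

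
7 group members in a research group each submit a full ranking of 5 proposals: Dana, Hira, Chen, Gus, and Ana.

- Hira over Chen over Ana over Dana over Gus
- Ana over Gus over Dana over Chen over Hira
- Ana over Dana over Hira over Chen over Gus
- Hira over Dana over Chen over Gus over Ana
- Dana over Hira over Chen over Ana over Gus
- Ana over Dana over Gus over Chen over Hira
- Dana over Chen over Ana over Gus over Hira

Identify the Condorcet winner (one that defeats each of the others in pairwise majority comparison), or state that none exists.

Head-to-head results (7 voters total):
Dana vs Hira: Dana wins 5–2.
Dana vs Chen: Dana wins 6–1.
Dana vs Gus: Dana wins 6–1.
Dana vs Ana: Ana wins 4–3.
Hira vs Chen: Hira wins 4–3.
Hira vs Gus: Hira wins 4–3.
Hira vs Ana: Ana wins 4–3.
Chen vs Gus: Chen wins 5–2.
Chen vs Ana: Chen wins 4–3.
Gus vs Ana: Ana wins 6–1.
No candidate beats all others: Dana beats Chen beats Ana beats Dana, a majority cycle.

No Condorcet winner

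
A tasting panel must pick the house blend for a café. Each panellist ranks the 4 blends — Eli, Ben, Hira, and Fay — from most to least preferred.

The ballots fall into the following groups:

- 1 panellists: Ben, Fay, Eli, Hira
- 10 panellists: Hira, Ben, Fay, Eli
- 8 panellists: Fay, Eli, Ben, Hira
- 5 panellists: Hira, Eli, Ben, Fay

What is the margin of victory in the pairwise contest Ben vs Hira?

6

Ballots ranking Ben above Hira: 1+8 = 9.
Ballots ranking Hira above Ben: 10+5 = 15.
Hira wins 15–9, a margin of 6.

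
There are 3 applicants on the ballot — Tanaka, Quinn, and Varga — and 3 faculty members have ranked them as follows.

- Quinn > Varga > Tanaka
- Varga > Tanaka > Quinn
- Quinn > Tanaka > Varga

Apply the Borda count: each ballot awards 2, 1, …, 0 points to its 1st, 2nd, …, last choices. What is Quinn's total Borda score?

Borda scores:
  Tanaka: 0 + 1 + 1 = 2
  Quinn: 2 + 0 + 2 = 4
  Varga: 1 + 2 + 0 = 3

4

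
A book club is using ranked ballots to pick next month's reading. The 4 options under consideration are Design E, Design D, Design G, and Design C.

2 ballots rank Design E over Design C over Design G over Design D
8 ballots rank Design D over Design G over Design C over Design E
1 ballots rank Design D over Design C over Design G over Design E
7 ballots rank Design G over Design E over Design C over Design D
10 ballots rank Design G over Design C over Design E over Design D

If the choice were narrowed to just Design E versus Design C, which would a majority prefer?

Design C

Ballots ranking Design E above Design C: 2+7 = 9.
Ballots ranking Design C above Design E: 8+1+10 = 19.
Design C wins the head-to-head, 19–9.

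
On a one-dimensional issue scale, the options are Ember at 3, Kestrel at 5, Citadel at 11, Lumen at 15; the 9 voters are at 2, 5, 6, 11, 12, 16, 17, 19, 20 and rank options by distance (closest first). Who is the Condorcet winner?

With single-peaked preferences on a line, the Condorcet winner is the candidate closest to the median voter.
The median voter (position 12) is closest to Citadel at 11.
Check: Citadel vs Kestrel — voters closer to Citadel: 6 of 9.

Citadel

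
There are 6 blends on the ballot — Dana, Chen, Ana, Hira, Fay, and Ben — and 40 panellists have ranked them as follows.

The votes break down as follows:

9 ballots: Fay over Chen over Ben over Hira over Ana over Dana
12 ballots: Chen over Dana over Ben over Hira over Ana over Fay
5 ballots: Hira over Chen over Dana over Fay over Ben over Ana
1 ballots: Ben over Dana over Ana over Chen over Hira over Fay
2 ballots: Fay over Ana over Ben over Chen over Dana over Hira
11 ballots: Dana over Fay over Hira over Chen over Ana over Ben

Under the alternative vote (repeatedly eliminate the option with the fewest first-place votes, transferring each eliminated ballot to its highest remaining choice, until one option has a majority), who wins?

Round 1: Chen 12, Dana 11, Fay 11, Hira 5, Ben 1, Ana 0. Ana has the fewest and is eliminated.
Round 2: Chen 12, Dana 11, Fay 11, Hira 5, Ben 1. Ben has the fewest and is eliminated.
Round 3: Dana 12, Chen 12, Fay 11, Hira 5. Hira has the fewest and is eliminated.
Round 4: Chen 17, Dana 12, Fay 11. Fay has the fewest and is eliminated.
Round 5: Chen 28, Dana 12. Chen has a majority.

Chen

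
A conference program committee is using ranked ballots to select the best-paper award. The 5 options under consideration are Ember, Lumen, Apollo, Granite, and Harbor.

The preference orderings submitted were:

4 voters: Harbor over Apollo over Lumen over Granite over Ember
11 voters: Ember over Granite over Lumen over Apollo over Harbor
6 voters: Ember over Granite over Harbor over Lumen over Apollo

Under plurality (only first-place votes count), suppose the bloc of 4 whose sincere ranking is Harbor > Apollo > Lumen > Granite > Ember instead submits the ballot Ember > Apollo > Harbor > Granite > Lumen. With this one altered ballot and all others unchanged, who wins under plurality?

Ember

First-place totals with the altered ballot: Ember 21, Lumen 0, Apollo 0, Granite 0, Harbor 0.
The winner is unchanged: still Ember.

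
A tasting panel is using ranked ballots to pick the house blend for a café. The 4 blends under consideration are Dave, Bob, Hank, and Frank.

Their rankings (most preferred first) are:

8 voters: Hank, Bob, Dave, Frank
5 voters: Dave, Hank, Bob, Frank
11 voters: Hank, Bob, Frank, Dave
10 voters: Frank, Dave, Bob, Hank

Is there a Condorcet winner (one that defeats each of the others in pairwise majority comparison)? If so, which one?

Hank

Head-to-head results (34 voters total):
Dave vs Bob: Bob wins 19–15.
Dave vs Hank: Hank wins 19–15.
Dave vs Frank: Frank wins 21–13.
Bob vs Hank: Hank wins 24–10.
Bob vs Frank: Bob wins 24–10.
Hank vs Frank: Hank wins 24–10.
Hank beats each rival — Dave (19–15), Bob (24–10), Frank (24–10) — so Hank is the Condorcet winner.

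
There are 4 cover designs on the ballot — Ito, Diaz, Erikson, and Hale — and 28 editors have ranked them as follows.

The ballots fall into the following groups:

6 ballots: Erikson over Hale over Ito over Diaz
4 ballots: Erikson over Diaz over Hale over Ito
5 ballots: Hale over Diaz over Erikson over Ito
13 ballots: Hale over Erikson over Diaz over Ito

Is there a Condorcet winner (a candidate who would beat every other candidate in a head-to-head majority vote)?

Head-to-head results (28 voters total):
Ito vs Diaz: Diaz wins 22–6.
Ito vs Erikson: Erikson wins 28–0.
Ito vs Hale: Hale wins 28–0.
Diaz vs Erikson: Erikson wins 23–5.
Diaz vs Hale: Hale wins 24–4.
Erikson vs Hale: Hale wins 18–10.
Hale beats each rival — Ito (28–0), Diaz (24–4), Erikson (18–10) — so Hale is the Condorcet winner.

Yes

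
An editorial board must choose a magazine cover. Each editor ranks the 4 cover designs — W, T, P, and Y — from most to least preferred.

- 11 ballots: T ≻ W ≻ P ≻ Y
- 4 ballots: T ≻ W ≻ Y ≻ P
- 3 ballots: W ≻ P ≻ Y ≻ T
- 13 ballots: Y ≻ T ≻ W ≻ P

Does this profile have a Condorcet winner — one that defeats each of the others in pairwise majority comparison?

No

Head-to-head results (31 voters total):
W vs T: T wins 28–3.
W vs P: W wins 31–0.
W vs Y: W wins 18–13.
T vs P: T wins 28–3.
T vs Y: Y wins 16–15.
P vs Y: Y wins 17–14.
No candidate beats all others: W beats Y beats T beats W, a majority cycle.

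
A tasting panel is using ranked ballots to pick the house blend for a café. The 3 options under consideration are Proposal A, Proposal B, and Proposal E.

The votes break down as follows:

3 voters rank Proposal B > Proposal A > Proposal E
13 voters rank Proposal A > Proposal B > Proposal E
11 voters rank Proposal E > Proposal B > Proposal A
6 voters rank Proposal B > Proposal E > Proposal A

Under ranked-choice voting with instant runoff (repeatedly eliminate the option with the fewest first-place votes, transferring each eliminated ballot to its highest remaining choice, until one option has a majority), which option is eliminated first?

Round 1: Proposal A 13, Proposal E 11, Proposal B 9. Proposal B has the fewest and is eliminated.
Round 2: Proposal E 17, Proposal A 16. Proposal E has a majority.

Proposal B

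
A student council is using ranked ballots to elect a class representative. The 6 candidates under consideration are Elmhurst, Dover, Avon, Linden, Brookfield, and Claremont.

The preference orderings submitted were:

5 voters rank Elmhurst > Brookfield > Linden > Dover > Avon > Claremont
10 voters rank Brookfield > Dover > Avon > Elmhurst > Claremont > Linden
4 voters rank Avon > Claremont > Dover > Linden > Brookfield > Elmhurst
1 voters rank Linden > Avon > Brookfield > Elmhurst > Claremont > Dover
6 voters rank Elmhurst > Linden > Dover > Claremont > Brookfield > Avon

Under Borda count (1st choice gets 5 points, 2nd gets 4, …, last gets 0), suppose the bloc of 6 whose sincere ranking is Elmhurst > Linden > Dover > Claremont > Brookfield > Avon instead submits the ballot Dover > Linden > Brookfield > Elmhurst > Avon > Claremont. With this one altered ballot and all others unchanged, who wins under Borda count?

Brookfield

Borda totals with the altered ballot: Elmhurst 59, Dover 92, Avon 65, Linden 52, Brookfield 95, Claremont 27.
The winner is unchanged: still Brookfield.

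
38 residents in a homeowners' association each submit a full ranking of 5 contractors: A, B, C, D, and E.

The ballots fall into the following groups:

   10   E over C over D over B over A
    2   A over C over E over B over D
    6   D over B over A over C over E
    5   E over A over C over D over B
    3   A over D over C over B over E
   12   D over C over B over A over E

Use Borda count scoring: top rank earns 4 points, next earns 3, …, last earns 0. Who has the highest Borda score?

Borda scores:
  A: 10·0 + 2·4 + 6·2 + 5·3 + 3·4 + 12·1 = 59
  B: 10·1 + 2·1 + 6·3 + 5·0 + 3·1 + 12·2 = 57
  C: 10·3 + 2·3 + 6·1 + 5·2 + 3·2 + 12·3 = 94
  D: 10·2 + 2·0 + 6·4 + 5·1 + 3·3 + 12·4 = 106
  E: 10·4 + 2·2 + 6·0 + 5·4 + 3·0 + 12·0 = 64
D has the highest total.

D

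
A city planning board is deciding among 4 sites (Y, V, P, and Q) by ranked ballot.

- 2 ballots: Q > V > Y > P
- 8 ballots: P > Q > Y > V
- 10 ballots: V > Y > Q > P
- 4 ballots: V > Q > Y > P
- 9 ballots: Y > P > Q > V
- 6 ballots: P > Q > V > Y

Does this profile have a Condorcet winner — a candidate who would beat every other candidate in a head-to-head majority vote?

Head-to-head results (39 voters total):
Y vs V: V wins 22–17.
Y vs P: Y wins 25–14.
Y vs Q: Q wins 20–19.
V vs P: P wins 23–16.
V vs Q: Q wins 25–14.
P vs Q: P wins 23–16.
No candidate beats all others: Y beats P beats V beats Y, a majority cycle.

No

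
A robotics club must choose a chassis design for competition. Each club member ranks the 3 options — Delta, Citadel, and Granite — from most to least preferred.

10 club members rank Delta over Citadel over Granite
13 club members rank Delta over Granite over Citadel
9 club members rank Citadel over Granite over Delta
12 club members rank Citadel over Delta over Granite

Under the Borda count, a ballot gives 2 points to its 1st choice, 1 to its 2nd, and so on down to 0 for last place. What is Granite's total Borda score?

Borda scores:
  Delta: 10·2 + 13·2 + 9·0 + 12·1 = 58
  Citadel: 10·1 + 13·0 + 9·2 + 12·2 = 52
  Granite: 10·0 + 13·1 + 9·1 + 12·0 = 22

22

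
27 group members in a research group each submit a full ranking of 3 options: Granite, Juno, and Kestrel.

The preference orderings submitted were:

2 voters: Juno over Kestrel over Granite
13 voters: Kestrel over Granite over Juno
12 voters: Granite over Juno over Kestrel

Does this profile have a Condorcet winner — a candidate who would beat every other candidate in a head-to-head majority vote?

No

Head-to-head results (27 voters total):
Granite vs Juno: Granite wins 25–2.
Granite vs Kestrel: Kestrel wins 15–12.
Juno vs Kestrel: Juno wins 14–13.
No candidate beats all others: Granite beats Juno beats Kestrel beats Granite, a majority cycle.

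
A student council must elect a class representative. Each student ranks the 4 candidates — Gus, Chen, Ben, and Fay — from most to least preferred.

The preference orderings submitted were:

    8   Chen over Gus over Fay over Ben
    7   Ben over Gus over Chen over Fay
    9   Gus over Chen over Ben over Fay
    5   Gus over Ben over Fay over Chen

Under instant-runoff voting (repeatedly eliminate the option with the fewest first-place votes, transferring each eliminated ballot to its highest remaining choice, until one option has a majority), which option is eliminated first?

Round 1: Gus 14, Chen 8, Ben 7, Fay 0. Fay has the fewest and is eliminated.
Round 2: Gus 14, Chen 8, Ben 7. Ben has the fewest and is eliminated.
Round 3: Gus 21, Chen 8. Gus has a majority.

Fay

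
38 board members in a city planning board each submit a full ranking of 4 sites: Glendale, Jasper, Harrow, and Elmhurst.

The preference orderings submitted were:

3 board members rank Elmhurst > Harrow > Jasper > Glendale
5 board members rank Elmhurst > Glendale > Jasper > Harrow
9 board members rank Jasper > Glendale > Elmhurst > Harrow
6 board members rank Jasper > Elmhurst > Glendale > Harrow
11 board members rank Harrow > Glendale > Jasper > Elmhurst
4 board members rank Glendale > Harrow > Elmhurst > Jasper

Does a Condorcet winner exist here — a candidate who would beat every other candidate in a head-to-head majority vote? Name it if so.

Head-to-head results (38 voters total):
Glendale vs Jasper: Glendale wins 20–18.
Glendale vs Harrow: Glendale wins 24–14.
Glendale vs Elmhurst: Glendale wins 24–14.
Jasper vs Harrow: Jasper wins 20–18.
Jasper vs Elmhurst: Jasper wins 26–12.
Harrow vs Elmhurst: Elmhurst wins 23–15.
Glendale beats each rival — Jasper (20–18), Harrow (24–14), Elmhurst (24–14) — so Glendale is the Condorcet winner.

Glendale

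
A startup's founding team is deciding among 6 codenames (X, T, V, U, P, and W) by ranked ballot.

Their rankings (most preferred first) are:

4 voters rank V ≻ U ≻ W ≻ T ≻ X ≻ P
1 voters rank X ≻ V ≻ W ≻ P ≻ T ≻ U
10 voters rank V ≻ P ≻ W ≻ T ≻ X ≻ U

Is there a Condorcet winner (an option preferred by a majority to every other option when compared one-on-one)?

Head-to-head results (15 voters total):
X vs T: T wins 14–1.
X vs V: V wins 14–1.
X vs U: X wins 11–4.
X vs P: P wins 10–5.
X vs W: W wins 14–1.
T vs V: V wins 15–0.
T vs U: T wins 11–4.
T vs P: P wins 11–4.
T vs W: W wins 15–0.
V vs U: V wins 15–0.
V vs P: V wins 15–0.
V vs W: V wins 15–0.
U vs P: P wins 11–4.
U vs W: W wins 11–4.
P vs W: P wins 10–5.
V beats each rival — X (14–1), T (15–0), U (15–0), P (15–0), W (15–0) — so V is the Condorcet winner.

Yes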